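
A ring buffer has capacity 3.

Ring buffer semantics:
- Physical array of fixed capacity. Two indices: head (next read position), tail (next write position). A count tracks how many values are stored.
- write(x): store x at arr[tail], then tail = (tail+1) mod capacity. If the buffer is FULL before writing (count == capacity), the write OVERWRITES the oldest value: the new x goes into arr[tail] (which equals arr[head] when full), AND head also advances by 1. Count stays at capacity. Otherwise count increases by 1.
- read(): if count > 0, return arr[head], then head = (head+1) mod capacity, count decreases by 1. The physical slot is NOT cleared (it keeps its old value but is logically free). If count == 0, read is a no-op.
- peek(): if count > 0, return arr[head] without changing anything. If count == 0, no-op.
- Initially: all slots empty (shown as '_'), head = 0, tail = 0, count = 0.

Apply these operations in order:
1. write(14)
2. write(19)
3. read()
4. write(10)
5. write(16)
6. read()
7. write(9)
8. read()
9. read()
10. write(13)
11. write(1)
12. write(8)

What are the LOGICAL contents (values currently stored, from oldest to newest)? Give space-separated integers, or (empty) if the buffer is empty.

After op 1 (write(14)): arr=[14 _ _] head=0 tail=1 count=1
After op 2 (write(19)): arr=[14 19 _] head=0 tail=2 count=2
After op 3 (read()): arr=[14 19 _] head=1 tail=2 count=1
After op 4 (write(10)): arr=[14 19 10] head=1 tail=0 count=2
After op 5 (write(16)): arr=[16 19 10] head=1 tail=1 count=3
After op 6 (read()): arr=[16 19 10] head=2 tail=1 count=2
After op 7 (write(9)): arr=[16 9 10] head=2 tail=2 count=3
After op 8 (read()): arr=[16 9 10] head=0 tail=2 count=2
After op 9 (read()): arr=[16 9 10] head=1 tail=2 count=1
After op 10 (write(13)): arr=[16 9 13] head=1 tail=0 count=2
After op 11 (write(1)): arr=[1 9 13] head=1 tail=1 count=3
After op 12 (write(8)): arr=[1 8 13] head=2 tail=2 count=3

Answer: 13 1 8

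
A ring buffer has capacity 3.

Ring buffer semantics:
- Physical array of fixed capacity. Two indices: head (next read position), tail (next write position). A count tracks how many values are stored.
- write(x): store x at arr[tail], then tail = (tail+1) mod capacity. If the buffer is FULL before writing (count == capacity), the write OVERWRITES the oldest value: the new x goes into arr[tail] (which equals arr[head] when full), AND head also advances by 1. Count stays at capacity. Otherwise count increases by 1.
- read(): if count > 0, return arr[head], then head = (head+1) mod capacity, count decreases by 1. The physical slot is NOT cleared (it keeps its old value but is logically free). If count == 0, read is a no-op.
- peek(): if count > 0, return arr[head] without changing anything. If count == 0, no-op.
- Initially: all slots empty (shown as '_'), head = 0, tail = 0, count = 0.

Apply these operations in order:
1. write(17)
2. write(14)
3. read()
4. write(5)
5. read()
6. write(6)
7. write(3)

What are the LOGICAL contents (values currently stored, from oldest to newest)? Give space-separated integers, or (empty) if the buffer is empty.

Answer: 5 6 3

Derivation:
After op 1 (write(17)): arr=[17 _ _] head=0 tail=1 count=1
After op 2 (write(14)): arr=[17 14 _] head=0 tail=2 count=2
After op 3 (read()): arr=[17 14 _] head=1 tail=2 count=1
After op 4 (write(5)): arr=[17 14 5] head=1 tail=0 count=2
After op 5 (read()): arr=[17 14 5] head=2 tail=0 count=1
After op 6 (write(6)): arr=[6 14 5] head=2 tail=1 count=2
After op 7 (write(3)): arr=[6 3 5] head=2 tail=2 count=3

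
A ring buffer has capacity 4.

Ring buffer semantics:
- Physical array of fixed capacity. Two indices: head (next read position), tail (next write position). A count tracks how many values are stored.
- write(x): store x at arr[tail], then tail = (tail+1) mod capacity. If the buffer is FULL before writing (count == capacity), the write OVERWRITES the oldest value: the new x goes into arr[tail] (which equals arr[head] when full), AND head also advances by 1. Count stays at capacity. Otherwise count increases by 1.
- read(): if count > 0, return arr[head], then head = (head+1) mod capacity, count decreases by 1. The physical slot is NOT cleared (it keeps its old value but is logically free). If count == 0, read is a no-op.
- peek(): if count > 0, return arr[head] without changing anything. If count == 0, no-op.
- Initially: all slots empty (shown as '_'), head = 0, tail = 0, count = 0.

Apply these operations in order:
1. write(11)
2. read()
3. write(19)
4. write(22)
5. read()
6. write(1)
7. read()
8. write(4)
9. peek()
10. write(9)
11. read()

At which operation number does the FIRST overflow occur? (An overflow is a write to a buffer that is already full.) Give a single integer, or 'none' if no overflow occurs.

Answer: none

Derivation:
After op 1 (write(11)): arr=[11 _ _ _] head=0 tail=1 count=1
After op 2 (read()): arr=[11 _ _ _] head=1 tail=1 count=0
After op 3 (write(19)): arr=[11 19 _ _] head=1 tail=2 count=1
After op 4 (write(22)): arr=[11 19 22 _] head=1 tail=3 count=2
After op 5 (read()): arr=[11 19 22 _] head=2 tail=3 count=1
After op 6 (write(1)): arr=[11 19 22 1] head=2 tail=0 count=2
After op 7 (read()): arr=[11 19 22 1] head=3 tail=0 count=1
After op 8 (write(4)): arr=[4 19 22 1] head=3 tail=1 count=2
After op 9 (peek()): arr=[4 19 22 1] head=3 tail=1 count=2
After op 10 (write(9)): arr=[4 9 22 1] head=3 tail=2 count=3
After op 11 (read()): arr=[4 9 22 1] head=0 tail=2 count=2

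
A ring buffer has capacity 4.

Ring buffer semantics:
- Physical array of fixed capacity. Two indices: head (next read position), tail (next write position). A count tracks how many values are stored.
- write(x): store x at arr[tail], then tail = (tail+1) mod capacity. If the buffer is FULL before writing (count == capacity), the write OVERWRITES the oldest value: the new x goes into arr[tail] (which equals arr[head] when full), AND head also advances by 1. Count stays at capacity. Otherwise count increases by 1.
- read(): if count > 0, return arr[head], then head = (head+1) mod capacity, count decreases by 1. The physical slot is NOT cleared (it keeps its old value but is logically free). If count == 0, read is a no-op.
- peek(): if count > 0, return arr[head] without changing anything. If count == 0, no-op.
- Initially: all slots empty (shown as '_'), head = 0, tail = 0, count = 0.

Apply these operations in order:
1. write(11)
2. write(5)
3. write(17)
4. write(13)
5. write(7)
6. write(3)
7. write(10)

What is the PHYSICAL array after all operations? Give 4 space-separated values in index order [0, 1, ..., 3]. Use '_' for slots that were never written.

After op 1 (write(11)): arr=[11 _ _ _] head=0 tail=1 count=1
After op 2 (write(5)): arr=[11 5 _ _] head=0 tail=2 count=2
After op 3 (write(17)): arr=[11 5 17 _] head=0 tail=3 count=3
After op 4 (write(13)): arr=[11 5 17 13] head=0 tail=0 count=4
After op 5 (write(7)): arr=[7 5 17 13] head=1 tail=1 count=4
After op 6 (write(3)): arr=[7 3 17 13] head=2 tail=2 count=4
After op 7 (write(10)): arr=[7 3 10 13] head=3 tail=3 count=4

Answer: 7 3 10 13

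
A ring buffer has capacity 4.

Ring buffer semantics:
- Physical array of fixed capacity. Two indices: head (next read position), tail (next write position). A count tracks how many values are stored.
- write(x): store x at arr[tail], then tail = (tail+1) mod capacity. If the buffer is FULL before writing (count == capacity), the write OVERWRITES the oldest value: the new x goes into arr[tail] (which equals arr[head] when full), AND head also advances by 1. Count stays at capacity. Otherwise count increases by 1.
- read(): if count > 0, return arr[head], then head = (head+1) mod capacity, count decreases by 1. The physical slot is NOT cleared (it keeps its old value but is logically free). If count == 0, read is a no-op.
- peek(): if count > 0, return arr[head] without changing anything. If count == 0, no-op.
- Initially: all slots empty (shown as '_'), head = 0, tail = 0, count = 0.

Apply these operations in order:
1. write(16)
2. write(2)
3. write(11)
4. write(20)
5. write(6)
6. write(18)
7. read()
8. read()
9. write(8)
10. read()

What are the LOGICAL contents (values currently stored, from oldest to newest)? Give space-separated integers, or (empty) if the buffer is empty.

Answer: 18 8

Derivation:
After op 1 (write(16)): arr=[16 _ _ _] head=0 tail=1 count=1
After op 2 (write(2)): arr=[16 2 _ _] head=0 tail=2 count=2
After op 3 (write(11)): arr=[16 2 11 _] head=0 tail=3 count=3
After op 4 (write(20)): arr=[16 2 11 20] head=0 tail=0 count=4
After op 5 (write(6)): arr=[6 2 11 20] head=1 tail=1 count=4
After op 6 (write(18)): arr=[6 18 11 20] head=2 tail=2 count=4
After op 7 (read()): arr=[6 18 11 20] head=3 tail=2 count=3
After op 8 (read()): arr=[6 18 11 20] head=0 tail=2 count=2
After op 9 (write(8)): arr=[6 18 8 20] head=0 tail=3 count=3
After op 10 (read()): arr=[6 18 8 20] head=1 tail=3 count=2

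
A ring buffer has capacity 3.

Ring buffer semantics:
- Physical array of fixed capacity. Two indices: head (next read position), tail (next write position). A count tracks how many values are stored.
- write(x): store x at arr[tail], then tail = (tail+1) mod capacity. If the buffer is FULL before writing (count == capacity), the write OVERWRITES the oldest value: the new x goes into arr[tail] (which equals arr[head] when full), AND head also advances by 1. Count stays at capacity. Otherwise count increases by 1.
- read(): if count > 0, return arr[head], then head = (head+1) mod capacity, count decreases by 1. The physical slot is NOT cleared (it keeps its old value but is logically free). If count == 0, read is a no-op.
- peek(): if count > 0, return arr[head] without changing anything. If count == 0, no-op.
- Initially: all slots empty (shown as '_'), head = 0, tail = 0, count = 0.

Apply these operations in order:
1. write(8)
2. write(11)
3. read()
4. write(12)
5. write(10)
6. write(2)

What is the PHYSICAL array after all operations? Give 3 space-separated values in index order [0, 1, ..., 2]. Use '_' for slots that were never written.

After op 1 (write(8)): arr=[8 _ _] head=0 tail=1 count=1
After op 2 (write(11)): arr=[8 11 _] head=0 tail=2 count=2
After op 3 (read()): arr=[8 11 _] head=1 tail=2 count=1
After op 4 (write(12)): arr=[8 11 12] head=1 tail=0 count=2
After op 5 (write(10)): arr=[10 11 12] head=1 tail=1 count=3
After op 6 (write(2)): arr=[10 2 12] head=2 tail=2 count=3

Answer: 10 2 12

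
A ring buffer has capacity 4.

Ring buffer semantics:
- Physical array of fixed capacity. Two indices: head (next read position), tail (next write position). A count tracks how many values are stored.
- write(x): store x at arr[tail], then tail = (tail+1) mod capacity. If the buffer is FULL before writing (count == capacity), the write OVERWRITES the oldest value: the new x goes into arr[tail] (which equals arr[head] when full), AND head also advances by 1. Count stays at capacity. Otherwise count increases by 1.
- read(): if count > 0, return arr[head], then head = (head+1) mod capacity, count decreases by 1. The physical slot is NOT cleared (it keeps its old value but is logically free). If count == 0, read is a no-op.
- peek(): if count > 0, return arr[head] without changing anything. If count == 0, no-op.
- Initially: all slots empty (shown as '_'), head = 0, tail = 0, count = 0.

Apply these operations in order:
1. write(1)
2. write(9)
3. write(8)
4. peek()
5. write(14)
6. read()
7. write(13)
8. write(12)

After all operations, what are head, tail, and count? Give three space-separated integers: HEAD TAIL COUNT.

After op 1 (write(1)): arr=[1 _ _ _] head=0 tail=1 count=1
After op 2 (write(9)): arr=[1 9 _ _] head=0 tail=2 count=2
After op 3 (write(8)): arr=[1 9 8 _] head=0 tail=3 count=3
After op 4 (peek()): arr=[1 9 8 _] head=0 tail=3 count=3
After op 5 (write(14)): arr=[1 9 8 14] head=0 tail=0 count=4
After op 6 (read()): arr=[1 9 8 14] head=1 tail=0 count=3
After op 7 (write(13)): arr=[13 9 8 14] head=1 tail=1 count=4
After op 8 (write(12)): arr=[13 12 8 14] head=2 tail=2 count=4

Answer: 2 2 4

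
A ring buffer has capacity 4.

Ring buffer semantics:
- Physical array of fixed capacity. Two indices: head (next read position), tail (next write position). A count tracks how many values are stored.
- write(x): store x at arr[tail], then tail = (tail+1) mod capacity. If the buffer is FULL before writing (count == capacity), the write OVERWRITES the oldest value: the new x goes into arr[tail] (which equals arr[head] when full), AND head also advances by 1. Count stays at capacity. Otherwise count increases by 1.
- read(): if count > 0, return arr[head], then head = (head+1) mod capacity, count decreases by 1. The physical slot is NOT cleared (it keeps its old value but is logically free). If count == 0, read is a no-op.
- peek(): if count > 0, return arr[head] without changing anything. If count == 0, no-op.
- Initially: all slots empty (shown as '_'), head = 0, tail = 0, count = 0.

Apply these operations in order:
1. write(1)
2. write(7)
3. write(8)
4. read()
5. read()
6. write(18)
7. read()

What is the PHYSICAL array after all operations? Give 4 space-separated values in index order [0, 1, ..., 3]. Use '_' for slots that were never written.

After op 1 (write(1)): arr=[1 _ _ _] head=0 tail=1 count=1
After op 2 (write(7)): arr=[1 7 _ _] head=0 tail=2 count=2
After op 3 (write(8)): arr=[1 7 8 _] head=0 tail=3 count=3
After op 4 (read()): arr=[1 7 8 _] head=1 tail=3 count=2
After op 5 (read()): arr=[1 7 8 _] head=2 tail=3 count=1
After op 6 (write(18)): arr=[1 7 8 18] head=2 tail=0 count=2
After op 7 (read()): arr=[1 7 8 18] head=3 tail=0 count=1

Answer: 1 7 8 18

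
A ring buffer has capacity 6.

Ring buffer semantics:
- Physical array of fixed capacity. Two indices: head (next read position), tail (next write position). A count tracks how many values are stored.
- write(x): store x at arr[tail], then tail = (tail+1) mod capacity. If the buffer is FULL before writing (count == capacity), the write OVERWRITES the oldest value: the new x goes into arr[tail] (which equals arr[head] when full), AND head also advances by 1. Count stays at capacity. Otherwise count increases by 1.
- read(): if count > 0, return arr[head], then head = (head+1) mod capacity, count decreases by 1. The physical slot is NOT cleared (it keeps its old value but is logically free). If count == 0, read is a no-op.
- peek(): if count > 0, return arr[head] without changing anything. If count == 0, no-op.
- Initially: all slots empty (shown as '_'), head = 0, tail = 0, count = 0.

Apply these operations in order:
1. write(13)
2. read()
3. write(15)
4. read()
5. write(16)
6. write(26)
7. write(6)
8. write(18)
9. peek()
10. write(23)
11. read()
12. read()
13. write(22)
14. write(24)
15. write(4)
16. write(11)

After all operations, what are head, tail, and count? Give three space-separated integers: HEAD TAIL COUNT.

Answer: 5 5 6

Derivation:
After op 1 (write(13)): arr=[13 _ _ _ _ _] head=0 tail=1 count=1
After op 2 (read()): arr=[13 _ _ _ _ _] head=1 tail=1 count=0
After op 3 (write(15)): arr=[13 15 _ _ _ _] head=1 tail=2 count=1
After op 4 (read()): arr=[13 15 _ _ _ _] head=2 tail=2 count=0
After op 5 (write(16)): arr=[13 15 16 _ _ _] head=2 tail=3 count=1
After op 6 (write(26)): arr=[13 15 16 26 _ _] head=2 tail=4 count=2
After op 7 (write(6)): arr=[13 15 16 26 6 _] head=2 tail=5 count=3
After op 8 (write(18)): arr=[13 15 16 26 6 18] head=2 tail=0 count=4
After op 9 (peek()): arr=[13 15 16 26 6 18] head=2 tail=0 count=4
After op 10 (write(23)): arr=[23 15 16 26 6 18] head=2 tail=1 count=5
After op 11 (read()): arr=[23 15 16 26 6 18] head=3 tail=1 count=4
After op 12 (read()): arr=[23 15 16 26 6 18] head=4 tail=1 count=3
After op 13 (write(22)): arr=[23 22 16 26 6 18] head=4 tail=2 count=4
After op 14 (write(24)): arr=[23 22 24 26 6 18] head=4 tail=3 count=5
After op 15 (write(4)): arr=[23 22 24 4 6 18] head=4 tail=4 count=6
After op 16 (write(11)): arr=[23 22 24 4 11 18] head=5 tail=5 count=6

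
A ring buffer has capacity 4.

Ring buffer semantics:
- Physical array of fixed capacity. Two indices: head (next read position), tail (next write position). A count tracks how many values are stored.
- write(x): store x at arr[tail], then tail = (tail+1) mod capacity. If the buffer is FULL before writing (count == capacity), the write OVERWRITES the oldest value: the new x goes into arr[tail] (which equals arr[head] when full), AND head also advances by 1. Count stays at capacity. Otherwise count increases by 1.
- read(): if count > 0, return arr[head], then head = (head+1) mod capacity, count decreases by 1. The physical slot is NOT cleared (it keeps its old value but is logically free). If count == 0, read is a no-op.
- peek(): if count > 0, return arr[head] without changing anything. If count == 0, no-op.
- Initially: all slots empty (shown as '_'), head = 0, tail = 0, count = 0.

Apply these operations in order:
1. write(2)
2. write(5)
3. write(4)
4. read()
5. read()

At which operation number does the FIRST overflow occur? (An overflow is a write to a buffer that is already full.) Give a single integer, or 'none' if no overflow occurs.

Answer: none

Derivation:
After op 1 (write(2)): arr=[2 _ _ _] head=0 tail=1 count=1
After op 2 (write(5)): arr=[2 5 _ _] head=0 tail=2 count=2
After op 3 (write(4)): arr=[2 5 4 _] head=0 tail=3 count=3
After op 4 (read()): arr=[2 5 4 _] head=1 tail=3 count=2
After op 5 (read()): arr=[2 5 4 _] head=2 tail=3 count=1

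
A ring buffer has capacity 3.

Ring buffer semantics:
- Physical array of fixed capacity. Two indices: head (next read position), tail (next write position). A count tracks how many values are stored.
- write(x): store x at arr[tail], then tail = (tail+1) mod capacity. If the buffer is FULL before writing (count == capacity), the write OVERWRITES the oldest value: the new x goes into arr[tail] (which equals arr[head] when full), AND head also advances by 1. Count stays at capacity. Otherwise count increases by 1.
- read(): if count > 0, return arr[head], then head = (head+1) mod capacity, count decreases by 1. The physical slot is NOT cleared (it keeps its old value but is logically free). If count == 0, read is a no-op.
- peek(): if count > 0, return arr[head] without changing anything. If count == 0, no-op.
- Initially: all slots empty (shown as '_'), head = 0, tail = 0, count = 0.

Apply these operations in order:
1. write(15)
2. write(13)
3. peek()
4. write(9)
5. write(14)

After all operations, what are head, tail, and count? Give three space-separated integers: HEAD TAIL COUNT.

Answer: 1 1 3

Derivation:
After op 1 (write(15)): arr=[15 _ _] head=0 tail=1 count=1
After op 2 (write(13)): arr=[15 13 _] head=0 tail=2 count=2
After op 3 (peek()): arr=[15 13 _] head=0 tail=2 count=2
After op 4 (write(9)): arr=[15 13 9] head=0 tail=0 count=3
After op 5 (write(14)): arr=[14 13 9] head=1 tail=1 count=3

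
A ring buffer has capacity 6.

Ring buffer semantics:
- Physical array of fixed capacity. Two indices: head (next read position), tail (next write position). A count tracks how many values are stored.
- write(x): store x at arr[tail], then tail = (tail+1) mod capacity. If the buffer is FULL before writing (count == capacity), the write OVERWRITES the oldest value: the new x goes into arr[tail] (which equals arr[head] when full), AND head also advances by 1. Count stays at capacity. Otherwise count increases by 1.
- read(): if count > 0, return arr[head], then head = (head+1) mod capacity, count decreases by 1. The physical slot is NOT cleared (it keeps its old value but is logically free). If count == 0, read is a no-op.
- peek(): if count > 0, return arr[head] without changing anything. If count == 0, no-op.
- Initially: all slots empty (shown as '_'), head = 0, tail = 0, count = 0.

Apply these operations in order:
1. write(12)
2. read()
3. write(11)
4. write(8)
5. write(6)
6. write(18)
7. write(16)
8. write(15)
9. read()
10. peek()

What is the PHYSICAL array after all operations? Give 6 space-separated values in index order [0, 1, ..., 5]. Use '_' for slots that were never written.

After op 1 (write(12)): arr=[12 _ _ _ _ _] head=0 tail=1 count=1
After op 2 (read()): arr=[12 _ _ _ _ _] head=1 tail=1 count=0
After op 3 (write(11)): arr=[12 11 _ _ _ _] head=1 tail=2 count=1
After op 4 (write(8)): arr=[12 11 8 _ _ _] head=1 tail=3 count=2
After op 5 (write(6)): arr=[12 11 8 6 _ _] head=1 tail=4 count=3
After op 6 (write(18)): arr=[12 11 8 6 18 _] head=1 tail=5 count=4
After op 7 (write(16)): arr=[12 11 8 6 18 16] head=1 tail=0 count=5
After op 8 (write(15)): arr=[15 11 8 6 18 16] head=1 tail=1 count=6
After op 9 (read()): arr=[15 11 8 6 18 16] head=2 tail=1 count=5
After op 10 (peek()): arr=[15 11 8 6 18 16] head=2 tail=1 count=5

Answer: 15 11 8 6 18 16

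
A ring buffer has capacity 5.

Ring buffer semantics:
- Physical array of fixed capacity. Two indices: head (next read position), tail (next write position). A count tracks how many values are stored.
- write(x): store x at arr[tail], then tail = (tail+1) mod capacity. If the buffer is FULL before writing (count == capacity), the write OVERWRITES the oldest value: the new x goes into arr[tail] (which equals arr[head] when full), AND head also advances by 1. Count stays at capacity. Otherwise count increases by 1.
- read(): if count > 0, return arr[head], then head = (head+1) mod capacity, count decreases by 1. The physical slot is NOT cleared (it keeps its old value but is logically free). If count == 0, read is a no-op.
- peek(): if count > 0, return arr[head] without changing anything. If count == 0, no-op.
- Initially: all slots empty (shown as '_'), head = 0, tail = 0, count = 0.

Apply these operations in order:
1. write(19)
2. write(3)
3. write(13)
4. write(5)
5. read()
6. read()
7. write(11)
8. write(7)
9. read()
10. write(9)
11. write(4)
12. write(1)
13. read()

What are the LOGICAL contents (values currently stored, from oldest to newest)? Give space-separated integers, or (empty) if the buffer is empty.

After op 1 (write(19)): arr=[19 _ _ _ _] head=0 tail=1 count=1
After op 2 (write(3)): arr=[19 3 _ _ _] head=0 tail=2 count=2
After op 3 (write(13)): arr=[19 3 13 _ _] head=0 tail=3 count=3
After op 4 (write(5)): arr=[19 3 13 5 _] head=0 tail=4 count=4
After op 5 (read()): arr=[19 3 13 5 _] head=1 tail=4 count=3
After op 6 (read()): arr=[19 3 13 5 _] head=2 tail=4 count=2
After op 7 (write(11)): arr=[19 3 13 5 11] head=2 tail=0 count=3
After op 8 (write(7)): arr=[7 3 13 5 11] head=2 tail=1 count=4
After op 9 (read()): arr=[7 3 13 5 11] head=3 tail=1 count=3
After op 10 (write(9)): arr=[7 9 13 5 11] head=3 tail=2 count=4
After op 11 (write(4)): arr=[7 9 4 5 11] head=3 tail=3 count=5
After op 12 (write(1)): arr=[7 9 4 1 11] head=4 tail=4 count=5
After op 13 (read()): arr=[7 9 4 1 11] head=0 tail=4 count=4

Answer: 7 9 4 1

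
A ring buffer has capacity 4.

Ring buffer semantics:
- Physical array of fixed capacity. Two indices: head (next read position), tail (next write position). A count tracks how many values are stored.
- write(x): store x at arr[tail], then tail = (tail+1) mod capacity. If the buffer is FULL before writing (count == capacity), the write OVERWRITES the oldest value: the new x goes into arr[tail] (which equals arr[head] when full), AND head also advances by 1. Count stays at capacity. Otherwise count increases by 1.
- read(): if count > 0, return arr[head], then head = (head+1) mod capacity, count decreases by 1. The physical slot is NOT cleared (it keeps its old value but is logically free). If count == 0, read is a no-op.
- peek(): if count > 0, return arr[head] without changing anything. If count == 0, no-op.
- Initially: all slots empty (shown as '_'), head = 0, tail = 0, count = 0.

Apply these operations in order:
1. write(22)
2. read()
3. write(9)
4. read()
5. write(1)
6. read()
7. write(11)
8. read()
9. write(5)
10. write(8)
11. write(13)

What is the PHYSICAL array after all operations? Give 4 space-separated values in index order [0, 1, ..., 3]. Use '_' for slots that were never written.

After op 1 (write(22)): arr=[22 _ _ _] head=0 tail=1 count=1
After op 2 (read()): arr=[22 _ _ _] head=1 tail=1 count=0
After op 3 (write(9)): arr=[22 9 _ _] head=1 tail=2 count=1
After op 4 (read()): arr=[22 9 _ _] head=2 tail=2 count=0
After op 5 (write(1)): arr=[22 9 1 _] head=2 tail=3 count=1
After op 6 (read()): arr=[22 9 1 _] head=3 tail=3 count=0
After op 7 (write(11)): arr=[22 9 1 11] head=3 tail=0 count=1
After op 8 (read()): arr=[22 9 1 11] head=0 tail=0 count=0
After op 9 (write(5)): arr=[5 9 1 11] head=0 tail=1 count=1
After op 10 (write(8)): arr=[5 8 1 11] head=0 tail=2 count=2
After op 11 (write(13)): arr=[5 8 13 11] head=0 tail=3 count=3

Answer: 5 8 13 11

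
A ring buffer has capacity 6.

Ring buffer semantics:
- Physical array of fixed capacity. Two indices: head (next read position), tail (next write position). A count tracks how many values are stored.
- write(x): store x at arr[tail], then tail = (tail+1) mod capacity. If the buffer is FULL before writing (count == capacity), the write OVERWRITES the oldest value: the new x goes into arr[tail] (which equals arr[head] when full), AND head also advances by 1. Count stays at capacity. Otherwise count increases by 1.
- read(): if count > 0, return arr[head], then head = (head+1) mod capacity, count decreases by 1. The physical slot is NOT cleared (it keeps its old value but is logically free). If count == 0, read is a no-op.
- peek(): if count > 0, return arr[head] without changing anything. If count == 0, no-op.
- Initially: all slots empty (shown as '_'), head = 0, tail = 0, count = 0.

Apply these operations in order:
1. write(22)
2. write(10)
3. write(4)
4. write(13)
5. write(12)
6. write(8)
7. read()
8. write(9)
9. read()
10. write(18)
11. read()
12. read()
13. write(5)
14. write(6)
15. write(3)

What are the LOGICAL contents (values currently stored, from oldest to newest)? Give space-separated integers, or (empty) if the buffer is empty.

After op 1 (write(22)): arr=[22 _ _ _ _ _] head=0 tail=1 count=1
After op 2 (write(10)): arr=[22 10 _ _ _ _] head=0 tail=2 count=2
After op 3 (write(4)): arr=[22 10 4 _ _ _] head=0 tail=3 count=3
After op 4 (write(13)): arr=[22 10 4 13 _ _] head=0 tail=4 count=4
After op 5 (write(12)): arr=[22 10 4 13 12 _] head=0 tail=5 count=5
After op 6 (write(8)): arr=[22 10 4 13 12 8] head=0 tail=0 count=6
After op 7 (read()): arr=[22 10 4 13 12 8] head=1 tail=0 count=5
After op 8 (write(9)): arr=[9 10 4 13 12 8] head=1 tail=1 count=6
After op 9 (read()): arr=[9 10 4 13 12 8] head=2 tail=1 count=5
After op 10 (write(18)): arr=[9 18 4 13 12 8] head=2 tail=2 count=6
After op 11 (read()): arr=[9 18 4 13 12 8] head=3 tail=2 count=5
After op 12 (read()): arr=[9 18 4 13 12 8] head=4 tail=2 count=4
After op 13 (write(5)): arr=[9 18 5 13 12 8] head=4 tail=3 count=5
After op 14 (write(6)): arr=[9 18 5 6 12 8] head=4 tail=4 count=6
After op 15 (write(3)): arr=[9 18 5 6 3 8] head=5 tail=5 count=6

Answer: 8 9 18 5 6 3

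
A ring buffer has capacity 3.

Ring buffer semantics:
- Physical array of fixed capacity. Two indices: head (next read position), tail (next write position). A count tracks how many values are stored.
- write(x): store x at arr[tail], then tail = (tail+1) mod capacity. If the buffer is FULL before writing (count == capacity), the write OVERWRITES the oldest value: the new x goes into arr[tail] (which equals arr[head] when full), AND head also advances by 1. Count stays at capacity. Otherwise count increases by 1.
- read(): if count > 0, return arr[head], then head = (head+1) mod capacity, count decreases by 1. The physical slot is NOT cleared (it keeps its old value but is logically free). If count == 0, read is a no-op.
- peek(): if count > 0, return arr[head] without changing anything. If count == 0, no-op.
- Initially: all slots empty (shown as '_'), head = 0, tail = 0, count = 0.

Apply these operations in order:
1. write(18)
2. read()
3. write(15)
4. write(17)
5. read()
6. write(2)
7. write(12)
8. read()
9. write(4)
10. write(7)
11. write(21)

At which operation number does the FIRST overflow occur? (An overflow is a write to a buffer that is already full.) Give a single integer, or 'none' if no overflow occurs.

After op 1 (write(18)): arr=[18 _ _] head=0 tail=1 count=1
After op 2 (read()): arr=[18 _ _] head=1 tail=1 count=0
After op 3 (write(15)): arr=[18 15 _] head=1 tail=2 count=1
After op 4 (write(17)): arr=[18 15 17] head=1 tail=0 count=2
After op 5 (read()): arr=[18 15 17] head=2 tail=0 count=1
After op 6 (write(2)): arr=[2 15 17] head=2 tail=1 count=2
After op 7 (write(12)): arr=[2 12 17] head=2 tail=2 count=3
After op 8 (read()): arr=[2 12 17] head=0 tail=2 count=2
After op 9 (write(4)): arr=[2 12 4] head=0 tail=0 count=3
After op 10 (write(7)): arr=[7 12 4] head=1 tail=1 count=3
After op 11 (write(21)): arr=[7 21 4] head=2 tail=2 count=3

Answer: 10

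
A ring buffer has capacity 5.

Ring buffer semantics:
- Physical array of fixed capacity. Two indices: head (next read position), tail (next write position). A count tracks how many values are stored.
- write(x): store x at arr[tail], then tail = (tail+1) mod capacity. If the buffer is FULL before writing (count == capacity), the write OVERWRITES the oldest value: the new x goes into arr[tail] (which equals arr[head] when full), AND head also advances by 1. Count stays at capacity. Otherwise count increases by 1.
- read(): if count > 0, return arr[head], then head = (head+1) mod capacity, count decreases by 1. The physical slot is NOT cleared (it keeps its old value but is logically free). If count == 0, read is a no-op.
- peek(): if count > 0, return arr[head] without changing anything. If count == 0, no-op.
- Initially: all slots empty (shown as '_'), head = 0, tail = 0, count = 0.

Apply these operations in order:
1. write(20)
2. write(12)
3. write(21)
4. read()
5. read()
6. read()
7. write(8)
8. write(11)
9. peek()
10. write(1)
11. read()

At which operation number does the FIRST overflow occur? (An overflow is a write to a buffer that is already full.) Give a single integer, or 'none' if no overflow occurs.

After op 1 (write(20)): arr=[20 _ _ _ _] head=0 tail=1 count=1
After op 2 (write(12)): arr=[20 12 _ _ _] head=0 tail=2 count=2
After op 3 (write(21)): arr=[20 12 21 _ _] head=0 tail=3 count=3
After op 4 (read()): arr=[20 12 21 _ _] head=1 tail=3 count=2
After op 5 (read()): arr=[20 12 21 _ _] head=2 tail=3 count=1
After op 6 (read()): arr=[20 12 21 _ _] head=3 tail=3 count=0
After op 7 (write(8)): arr=[20 12 21 8 _] head=3 tail=4 count=1
After op 8 (write(11)): arr=[20 12 21 8 11] head=3 tail=0 count=2
After op 9 (peek()): arr=[20 12 21 8 11] head=3 tail=0 count=2
After op 10 (write(1)): arr=[1 12 21 8 11] head=3 tail=1 count=3
After op 11 (read()): arr=[1 12 21 8 11] head=4 tail=1 count=2

Answer: none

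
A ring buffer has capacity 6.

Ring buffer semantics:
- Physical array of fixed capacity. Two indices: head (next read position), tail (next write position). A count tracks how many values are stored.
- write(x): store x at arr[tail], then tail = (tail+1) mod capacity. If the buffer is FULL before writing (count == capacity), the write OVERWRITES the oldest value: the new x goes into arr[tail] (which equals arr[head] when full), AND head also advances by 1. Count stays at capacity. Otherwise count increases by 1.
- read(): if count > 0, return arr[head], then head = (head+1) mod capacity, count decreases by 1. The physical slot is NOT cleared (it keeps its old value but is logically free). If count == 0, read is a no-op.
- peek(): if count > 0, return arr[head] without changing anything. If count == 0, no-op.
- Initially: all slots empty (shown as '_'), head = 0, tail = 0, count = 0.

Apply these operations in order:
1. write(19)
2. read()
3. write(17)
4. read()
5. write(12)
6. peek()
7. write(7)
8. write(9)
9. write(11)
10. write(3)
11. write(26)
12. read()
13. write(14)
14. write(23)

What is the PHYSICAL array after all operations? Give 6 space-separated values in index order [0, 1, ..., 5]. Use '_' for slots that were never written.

Answer: 3 26 14 23 9 11

Derivation:
After op 1 (write(19)): arr=[19 _ _ _ _ _] head=0 tail=1 count=1
After op 2 (read()): arr=[19 _ _ _ _ _] head=1 tail=1 count=0
After op 3 (write(17)): arr=[19 17 _ _ _ _] head=1 tail=2 count=1
After op 4 (read()): arr=[19 17 _ _ _ _] head=2 tail=2 count=0
After op 5 (write(12)): arr=[19 17 12 _ _ _] head=2 tail=3 count=1
After op 6 (peek()): arr=[19 17 12 _ _ _] head=2 tail=3 count=1
After op 7 (write(7)): arr=[19 17 12 7 _ _] head=2 tail=4 count=2
After op 8 (write(9)): arr=[19 17 12 7 9 _] head=2 tail=5 count=3
After op 9 (write(11)): arr=[19 17 12 7 9 11] head=2 tail=0 count=4
After op 10 (write(3)): arr=[3 17 12 7 9 11] head=2 tail=1 count=5
After op 11 (write(26)): arr=[3 26 12 7 9 11] head=2 tail=2 count=6
After op 12 (read()): arr=[3 26 12 7 9 11] head=3 tail=2 count=5
After op 13 (write(14)): arr=[3 26 14 7 9 11] head=3 tail=3 count=6
After op 14 (write(23)): arr=[3 26 14 23 9 11] head=4 tail=4 count=6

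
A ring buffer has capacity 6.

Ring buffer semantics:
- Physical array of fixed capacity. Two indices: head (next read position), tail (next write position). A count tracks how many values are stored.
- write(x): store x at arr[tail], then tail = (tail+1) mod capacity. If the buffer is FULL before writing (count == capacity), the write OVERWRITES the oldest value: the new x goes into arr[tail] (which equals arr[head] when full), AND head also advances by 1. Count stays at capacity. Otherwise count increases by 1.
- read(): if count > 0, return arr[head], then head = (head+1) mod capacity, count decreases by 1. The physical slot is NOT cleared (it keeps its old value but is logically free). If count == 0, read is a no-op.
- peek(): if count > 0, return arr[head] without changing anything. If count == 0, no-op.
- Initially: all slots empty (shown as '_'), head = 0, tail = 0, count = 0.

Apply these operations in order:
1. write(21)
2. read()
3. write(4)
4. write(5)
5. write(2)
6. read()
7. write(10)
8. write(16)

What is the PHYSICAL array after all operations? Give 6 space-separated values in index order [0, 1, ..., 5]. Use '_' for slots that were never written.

After op 1 (write(21)): arr=[21 _ _ _ _ _] head=0 tail=1 count=1
After op 2 (read()): arr=[21 _ _ _ _ _] head=1 tail=1 count=0
After op 3 (write(4)): arr=[21 4 _ _ _ _] head=1 tail=2 count=1
After op 4 (write(5)): arr=[21 4 5 _ _ _] head=1 tail=3 count=2
After op 5 (write(2)): arr=[21 4 5 2 _ _] head=1 tail=4 count=3
After op 6 (read()): arr=[21 4 5 2 _ _] head=2 tail=4 count=2
After op 7 (write(10)): arr=[21 4 5 2 10 _] head=2 tail=5 count=3
After op 8 (write(16)): arr=[21 4 5 2 10 16] head=2 tail=0 count=4

Answer: 21 4 5 2 10 16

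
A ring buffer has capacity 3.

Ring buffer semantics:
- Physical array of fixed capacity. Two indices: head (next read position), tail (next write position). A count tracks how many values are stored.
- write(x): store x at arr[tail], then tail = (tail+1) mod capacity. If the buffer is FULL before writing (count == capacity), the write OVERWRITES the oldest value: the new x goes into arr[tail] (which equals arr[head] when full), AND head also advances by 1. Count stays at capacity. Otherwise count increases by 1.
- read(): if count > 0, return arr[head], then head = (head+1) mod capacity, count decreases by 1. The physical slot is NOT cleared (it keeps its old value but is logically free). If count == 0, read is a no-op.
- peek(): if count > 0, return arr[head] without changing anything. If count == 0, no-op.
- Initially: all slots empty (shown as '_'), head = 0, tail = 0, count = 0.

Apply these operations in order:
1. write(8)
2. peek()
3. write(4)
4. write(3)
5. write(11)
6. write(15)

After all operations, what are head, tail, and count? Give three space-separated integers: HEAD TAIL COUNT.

Answer: 2 2 3

Derivation:
After op 1 (write(8)): arr=[8 _ _] head=0 tail=1 count=1
After op 2 (peek()): arr=[8 _ _] head=0 tail=1 count=1
After op 3 (write(4)): arr=[8 4 _] head=0 tail=2 count=2
After op 4 (write(3)): arr=[8 4 3] head=0 tail=0 count=3
After op 5 (write(11)): arr=[11 4 3] head=1 tail=1 count=3
After op 6 (write(15)): arr=[11 15 3] head=2 tail=2 count=3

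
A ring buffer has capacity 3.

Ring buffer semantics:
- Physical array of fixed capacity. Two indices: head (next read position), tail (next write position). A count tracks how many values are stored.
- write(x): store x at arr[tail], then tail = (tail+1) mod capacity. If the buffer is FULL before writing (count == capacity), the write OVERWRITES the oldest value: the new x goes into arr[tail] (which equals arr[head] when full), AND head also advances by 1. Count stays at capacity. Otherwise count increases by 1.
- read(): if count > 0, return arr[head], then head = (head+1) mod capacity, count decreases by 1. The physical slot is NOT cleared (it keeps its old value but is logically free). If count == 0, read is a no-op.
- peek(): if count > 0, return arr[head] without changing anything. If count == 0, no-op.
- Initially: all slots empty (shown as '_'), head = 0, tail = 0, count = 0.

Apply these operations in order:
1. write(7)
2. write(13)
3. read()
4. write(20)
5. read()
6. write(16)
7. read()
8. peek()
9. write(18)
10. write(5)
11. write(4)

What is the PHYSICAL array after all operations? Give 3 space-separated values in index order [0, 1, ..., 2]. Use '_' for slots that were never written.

Answer: 4 18 5

Derivation:
After op 1 (write(7)): arr=[7 _ _] head=0 tail=1 count=1
After op 2 (write(13)): arr=[7 13 _] head=0 tail=2 count=2
After op 3 (read()): arr=[7 13 _] head=1 tail=2 count=1
After op 4 (write(20)): arr=[7 13 20] head=1 tail=0 count=2
After op 5 (read()): arr=[7 13 20] head=2 tail=0 count=1
After op 6 (write(16)): arr=[16 13 20] head=2 tail=1 count=2
After op 7 (read()): arr=[16 13 20] head=0 tail=1 count=1
After op 8 (peek()): arr=[16 13 20] head=0 tail=1 count=1
After op 9 (write(18)): arr=[16 18 20] head=0 tail=2 count=2
After op 10 (write(5)): arr=[16 18 5] head=0 tail=0 count=3
After op 11 (write(4)): arr=[4 18 5] head=1 tail=1 count=3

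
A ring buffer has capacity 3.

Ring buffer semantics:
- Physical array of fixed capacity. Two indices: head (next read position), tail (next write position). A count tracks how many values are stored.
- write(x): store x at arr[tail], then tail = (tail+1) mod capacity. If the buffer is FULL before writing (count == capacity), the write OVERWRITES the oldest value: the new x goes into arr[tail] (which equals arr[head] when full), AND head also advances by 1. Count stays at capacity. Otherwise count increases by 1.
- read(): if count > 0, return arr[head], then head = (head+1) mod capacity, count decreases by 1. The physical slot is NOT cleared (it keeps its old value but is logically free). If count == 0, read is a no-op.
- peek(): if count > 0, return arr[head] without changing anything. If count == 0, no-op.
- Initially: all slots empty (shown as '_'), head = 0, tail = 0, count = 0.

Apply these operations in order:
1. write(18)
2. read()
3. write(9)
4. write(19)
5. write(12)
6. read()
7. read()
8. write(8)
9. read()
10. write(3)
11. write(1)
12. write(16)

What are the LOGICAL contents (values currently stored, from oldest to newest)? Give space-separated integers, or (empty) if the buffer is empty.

After op 1 (write(18)): arr=[18 _ _] head=0 tail=1 count=1
After op 2 (read()): arr=[18 _ _] head=1 tail=1 count=0
After op 3 (write(9)): arr=[18 9 _] head=1 tail=2 count=1
After op 4 (write(19)): arr=[18 9 19] head=1 tail=0 count=2
After op 5 (write(12)): arr=[12 9 19] head=1 tail=1 count=3
After op 6 (read()): arr=[12 9 19] head=2 tail=1 count=2
After op 7 (read()): arr=[12 9 19] head=0 tail=1 count=1
After op 8 (write(8)): arr=[12 8 19] head=0 tail=2 count=2
After op 9 (read()): arr=[12 8 19] head=1 tail=2 count=1
After op 10 (write(3)): arr=[12 8 3] head=1 tail=0 count=2
After op 11 (write(1)): arr=[1 8 3] head=1 tail=1 count=3
After op 12 (write(16)): arr=[1 16 3] head=2 tail=2 count=3

Answer: 3 1 16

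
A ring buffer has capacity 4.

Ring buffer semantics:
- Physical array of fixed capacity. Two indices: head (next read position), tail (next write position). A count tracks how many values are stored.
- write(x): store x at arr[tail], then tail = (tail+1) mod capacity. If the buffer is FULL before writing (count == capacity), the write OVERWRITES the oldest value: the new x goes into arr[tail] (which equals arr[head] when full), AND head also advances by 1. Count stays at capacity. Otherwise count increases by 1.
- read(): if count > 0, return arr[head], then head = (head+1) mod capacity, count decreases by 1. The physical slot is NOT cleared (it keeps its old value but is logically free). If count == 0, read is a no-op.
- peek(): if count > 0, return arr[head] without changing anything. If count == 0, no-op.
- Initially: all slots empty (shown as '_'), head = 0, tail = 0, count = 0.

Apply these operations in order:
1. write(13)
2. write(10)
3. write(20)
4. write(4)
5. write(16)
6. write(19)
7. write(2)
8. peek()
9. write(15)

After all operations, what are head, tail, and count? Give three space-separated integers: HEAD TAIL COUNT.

Answer: 0 0 4

Derivation:
After op 1 (write(13)): arr=[13 _ _ _] head=0 tail=1 count=1
After op 2 (write(10)): arr=[13 10 _ _] head=0 tail=2 count=2
After op 3 (write(20)): arr=[13 10 20 _] head=0 tail=3 count=3
After op 4 (write(4)): arr=[13 10 20 4] head=0 tail=0 count=4
After op 5 (write(16)): arr=[16 10 20 4] head=1 tail=1 count=4
After op 6 (write(19)): arr=[16 19 20 4] head=2 tail=2 count=4
After op 7 (write(2)): arr=[16 19 2 4] head=3 tail=3 count=4
After op 8 (peek()): arr=[16 19 2 4] head=3 tail=3 count=4
After op 9 (write(15)): arr=[16 19 2 15] head=0 tail=0 count=4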